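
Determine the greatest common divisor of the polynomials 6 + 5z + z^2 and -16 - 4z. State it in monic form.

1

Repeated division with remainder:
  z^2 + 5z + 6 = (-(1/4)z - 1/4)(-4z - 16) + (2)
  -4z - 16 = (-2z - 8)(2) + (0)
The last nonzero remainder is the constant 2, so the polynomials are coprime and gcd = 1.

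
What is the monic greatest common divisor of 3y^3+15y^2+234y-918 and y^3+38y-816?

y^2+8y+102

Repeated division with remainder:
  3y^3+15y^2+234y-918 = (3)(y^3+38y-816) + (15y^2+120y+1530)
  y^3+38y-816 = ((1/15)y-8/15)(15y^2+120y+1530) + (0)
Last nonzero remainder: 15y^2+120y+1530. Dividing through by 15 gives the monic gcd y^2+8y+102.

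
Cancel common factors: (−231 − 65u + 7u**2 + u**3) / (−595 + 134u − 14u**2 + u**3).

(33 + 14u + u**2)/(85 − 7u + u**2)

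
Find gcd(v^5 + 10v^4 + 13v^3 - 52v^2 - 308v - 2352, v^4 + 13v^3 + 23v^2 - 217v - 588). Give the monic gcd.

Repeated division with remainder:
  v^5 + 10v^4 + 13v^3 - 52v^2 - 308v - 2352 = (v - 3)(v^4 + 13v^3 + 23v^2 - 217v - 588) + (29v^3 + 234v^2 - 371v - 4116)
  v^4 + 13v^3 + 23v^2 - 217v - 588 = ((1/29)v + 143/841)(29v^3 + 234v^2 - 371v - 4116) + (-(3360/841)v^2 - (10080/841)v + 94080/841)
  29v^3 + 234v^2 - 371v - 4116 = (-(24389/3360)v - 5887/160)(-(3360/841)v^2 - (10080/841)v + 94080/841) + (0)
Last nonzero remainder: -(3360/841)v^2 - (10080/841)v + 94080/841. Dividing through by -3360/841 gives the monic gcd v^2 + 3v - 28.

v^2 + 3v - 28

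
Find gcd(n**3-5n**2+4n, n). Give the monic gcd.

n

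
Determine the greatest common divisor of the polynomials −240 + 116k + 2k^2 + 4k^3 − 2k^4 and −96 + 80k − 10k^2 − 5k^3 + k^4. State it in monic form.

8 − 6k + k^2

Euclidean algorithm in ℚ[k]:
  −2k^4 + 4k^3 + 2k^2 + 116k − 240 = (−2)(k^4 − 5k^3 − 10k^2 + 80k − 96) + (−6k^3 − 18k^2 + 276k − 432)
  k^4 − 5k^3 − 10k^2 + 80k − 96 = (−(1/6)k + 4/3)(−6k^3 − 18k^2 + 276k − 432) + (60k^2 − 360k + 480)
  −6k^3 − 18k^2 + 276k − 432 = (−(1/10)k − 9/10)(60k^2 − 360k + 480) + (0)
Last nonzero remainder: 60k^2 − 360k + 480. Dividing through by 60 gives the monic gcd k^2 − 6k + 8.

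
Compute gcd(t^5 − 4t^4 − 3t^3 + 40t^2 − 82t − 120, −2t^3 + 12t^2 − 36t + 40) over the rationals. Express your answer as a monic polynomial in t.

t^2 − 4t + 10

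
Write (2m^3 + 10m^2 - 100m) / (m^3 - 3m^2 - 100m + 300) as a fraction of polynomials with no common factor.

Euclidean algorithm in ℚ[m]:
  2m^3 + 10m^2 - 100m = (2)(m^3 - 3m^2 - 100m + 300) + (16m^2 + 100m - 600)
  m^3 - 3m^2 - 100m + 300 = ((1/16)m - 37/64)(16m^2 + 100m - 600) + (-(75/16)m - 375/8)
  16m^2 + 100m - 600 = (-(256/75)m + 64/5)(-(75/16)m - 375/8) + (0)
Last nonzero remainder: -(75/16)m - 375/8. Dividing through by -75/16 gives the monic gcd m + 10.
Cancel m + 10 from numerator and denominator to get the reduced form.

(2m^2 - 10m)/(m^2 - 13m + 30)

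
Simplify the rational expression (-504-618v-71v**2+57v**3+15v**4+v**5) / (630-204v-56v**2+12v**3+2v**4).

Repeated division with remainder:
  v**5+15v**4+57v**3-71v**2-618v-504 = ((1/2)v+9/2)(2v**4+12v**3-56v**2-204v+630) + (31v**3+283v**2-15v-3339)
  2v**4+12v**3-56v**2-204v+630 = ((2/31)v-194/961)(31v**3+283v**2-15v-3339) + ((2016/961)v**2+(8064/961)v-42336/961)
  31v**3+283v**2-15v-3339 = ((29791/2016)v+50933/672)((2016/961)v**2+(8064/961)v-42336/961) + (0)
Last nonzero remainder: (2016/961)v**2+(8064/961)v-42336/961. Dividing through by 2016/961 gives the monic gcd v**2+4v-21.
Cancel v**2+4v-21 from numerator and denominator to get the reduced form.

(24+34v+11v**2+v**3)/(-30+4v+2v**2)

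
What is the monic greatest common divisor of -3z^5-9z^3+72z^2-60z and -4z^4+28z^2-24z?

z^3-3z^2+2z

Euclidean algorithm in ℚ[z]:
  -3z^5-9z^3+72z^2-60z = ((3/4)z)(-4z^4+28z^2-24z) + (-30z^3+90z^2-60z)
  -4z^4+28z^2-24z = ((2/15)z+2/5)(-30z^3+90z^2-60z) + (0)
Last nonzero remainder: -30z^3+90z^2-60z. Dividing through by -30 gives the monic gcd z^3-3z^2+2z.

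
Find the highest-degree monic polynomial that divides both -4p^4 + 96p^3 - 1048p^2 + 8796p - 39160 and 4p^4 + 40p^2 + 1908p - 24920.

p^2 - 3p + 89

By polynomial division,
  -4p^4 + 96p^3 - 1048p^2 + 8796p - 39160 = (-1)(4p^4 + 40p^2 + 1908p - 24920) + (96p^3 - 1008p^2 + 10704p - 64080)
  4p^4 + 40p^2 + 1908p - 24920 = ((1/24)p + 7/16)(96p^3 - 1008p^2 + 10704p - 64080) + (35p^2 - 105p + 3115)
  96p^3 - 1008p^2 + 10704p - 64080 = ((96/35)p - 144/7)(35p^2 - 105p + 3115) + (0)
Last nonzero remainder: 35p^2 - 105p + 3115. Dividing through by 35 gives the monic gcd p^2 - 3p + 89.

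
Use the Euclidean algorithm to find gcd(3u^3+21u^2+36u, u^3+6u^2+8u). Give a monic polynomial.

u^2+4u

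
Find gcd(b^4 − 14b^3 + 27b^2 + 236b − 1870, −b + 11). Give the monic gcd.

b − 11

Repeated division with remainder:
  b^4 − 14b^3 + 27b^2 + 236b − 1870 = (−b^3 + 3b^2 + 6b − 170)(−b + 11) + (0)
Last nonzero remainder: −b + 11. Dividing through by −1 gives the monic gcd b − 11.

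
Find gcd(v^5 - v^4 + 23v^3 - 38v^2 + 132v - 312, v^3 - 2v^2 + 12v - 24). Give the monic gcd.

Repeated division with remainder:
  v^5 - v^4 + 23v^3 - 38v^2 + 132v - 312 = (v^2 + v + 13)(v^3 - 2v^2 + 12v - 24) + (0)
The last nonzero remainder v^3 - 2v^2 + 12v - 24 is already monic.

v^3 - 2v^2 + 12v - 24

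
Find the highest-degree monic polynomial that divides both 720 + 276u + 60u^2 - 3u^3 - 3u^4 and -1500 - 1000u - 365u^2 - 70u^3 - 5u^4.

10 + 3u + u^2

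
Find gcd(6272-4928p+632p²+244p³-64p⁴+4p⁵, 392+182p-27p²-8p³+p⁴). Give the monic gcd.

By polynomial division,
  4p⁵-64p⁴+244p³+632p²-4928p+6272 = (4p-32)(p⁴-8p³-27p²+182p+392) + (96p³-960p²-672p+18816)
  p⁴-8p³-27p²+182p+392 = ((1/96)p+1/48)(96p³-960p²-672p+18816) + (0)
Last nonzero remainder: 96p³-960p²-672p+18816. Dividing through by 96 gives the monic gcd p³-10p²-7p+196.

196-7p-10p²+p³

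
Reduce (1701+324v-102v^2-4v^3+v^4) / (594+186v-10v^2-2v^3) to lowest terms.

(63-2v-v^2)/(22+2v)

Repeated division with remainder:
  v^4-4v^3-102v^2+324v+1701 = (-(1/2)v+9/2)(-2v^3-10v^2+186v+594) + (36v^2-216v-972)
  -2v^3-10v^2+186v+594 = (-(1/18)v-11/18)(36v^2-216v-972) + (0)
Last nonzero remainder: 36v^2-216v-972. Dividing through by 36 gives the monic gcd v^2-6v-27.
Cancel v^2-6v-27 from numerator and denominator to get the reduced form.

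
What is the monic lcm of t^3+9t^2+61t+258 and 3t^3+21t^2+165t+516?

Euclidean algorithm in ℚ[t]:
  t^3+9t^2+61t+258 = (1/3)(3t^3+21t^2+165t+516) + (2t^2+6t+86)
  3t^3+21t^2+165t+516 = ((3/2)t+6)(2t^2+6t+86) + (0)
Last nonzero remainder: 2t^2+6t+86. Dividing through by 2 gives the monic gcd t^2+3t+43.
Then lcm(f, g) = f·g / gcd(f, g); expanding and making the result monic gives the answer.

t^4+13t^3+97t^2+502t+1032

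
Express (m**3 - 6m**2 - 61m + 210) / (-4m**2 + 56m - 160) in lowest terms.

Euclidean algorithm in ℚ[m]:
  m**3 - 6m**2 - 61m + 210 = (-(1/4)m - 2)(-4m**2 + 56m - 160) + (11m - 110)
  -4m**2 + 56m - 160 = (-(4/11)m + 16/11)(11m - 110) + (0)
Last nonzero remainder: 11m - 110. Dividing through by 11 gives the monic gcd m - 10.
Cancel m - 10 from numerator and denominator to get the reduced form.

(-m**2 - 4m + 21)/(4m - 16)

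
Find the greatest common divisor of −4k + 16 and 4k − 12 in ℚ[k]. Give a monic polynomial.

1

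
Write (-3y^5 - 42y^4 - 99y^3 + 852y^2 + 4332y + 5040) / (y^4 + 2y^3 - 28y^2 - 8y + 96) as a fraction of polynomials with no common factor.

(-3y^3 - 18y^2 + 81y + 420)/(y^2 - 6y + 8)

By polynomial division,
  -3y^5 - 42y^4 - 99y^3 + 852y^2 + 4332y + 5040 = (-3y - 36)(y^4 + 2y^3 - 28y^2 - 8y + 96) + (-111y^3 - 180y^2 + 4332y + 8496)
  y^4 + 2y^3 - 28y^2 - 8y + 96 = (-(1/111)y - 14/4107)(-111y^3 - 180y^2 + 4332y + 8496) + ((14256/1369)y^2 + (114048/1369)y + 171072/1369)
  -111y^3 - 180y^2 + 4332y + 8496 = (-(50653/4752)y + 80771/1188)((14256/1369)y^2 + (114048/1369)y + 171072/1369) + (0)
Last nonzero remainder: (14256/1369)y^2 + (114048/1369)y + 171072/1369. Dividing through by 14256/1369 gives the monic gcd y^2 + 8y + 12.
Cancel y^2 + 8y + 12 from numerator and denominator to get the reduced form.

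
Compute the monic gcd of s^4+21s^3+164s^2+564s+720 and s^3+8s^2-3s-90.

Apply the Euclidean algorithm:
  s^4+21s^3+164s^2+564s+720 = (s+13)(s^3+8s^2-3s-90) + (63s^2+693s+1890)
  s^3+8s^2-3s-90 = ((1/63)s-1/21)(63s^2+693s+1890) + (0)
Last nonzero remainder: 63s^2+693s+1890. Dividing through by 63 gives the monic gcd s^2+11s+30.

s^2+11s+30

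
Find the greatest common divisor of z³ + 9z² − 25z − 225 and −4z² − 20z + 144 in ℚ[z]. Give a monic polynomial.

Euclidean algorithm in ℚ[z]:
  z³ + 9z² − 25z − 225 = (−(1/4)z − 1)(−4z² − 20z + 144) + (−9z − 81)
  −4z² − 20z + 144 = ((4/9)z − 16/9)(−9z − 81) + (0)
Last nonzero remainder: −9z − 81. Dividing through by −9 gives the monic gcd z + 9.

z + 9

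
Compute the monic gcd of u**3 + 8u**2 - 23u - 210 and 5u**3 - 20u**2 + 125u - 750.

u - 5

By polynomial division,
  u**3 + 8u**2 - 23u - 210 = (1/5)(5u**3 - 20u**2 + 125u - 750) + (12u**2 - 48u - 60)
  5u**3 - 20u**2 + 125u - 750 = ((5/12)u)(12u**2 - 48u - 60) + (150u - 750)
  12u**2 - 48u - 60 = ((2/25)u + 2/25)(150u - 750) + (0)
Last nonzero remainder: 150u - 750. Dividing through by 150 gives the monic gcd u - 5.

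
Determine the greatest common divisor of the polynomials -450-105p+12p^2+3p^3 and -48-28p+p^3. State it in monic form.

-6+p

Repeated division with remainder:
  3p^3+12p^2-105p-450 = (3)(p^3-28p-48) + (12p^2-21p-306)
  p^3-28p-48 = ((1/12)p+7/48)(12p^2-21p-306) + ((9/16)p-27/8)
  12p^2-21p-306 = ((64/3)p+272/3)((9/16)p-27/8) + (0)
Last nonzero remainder: (9/16)p-27/8. Dividing through by 9/16 gives the monic gcd p-6.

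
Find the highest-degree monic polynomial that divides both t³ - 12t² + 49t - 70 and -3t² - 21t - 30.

1

Euclidean algorithm in ℚ[t]:
  t³ - 12t² + 49t - 70 = (-(1/3)t + 19/3)(-3t² - 21t - 30) + (172t + 120)
  -3t² - 21t - 30 = (-(3/172)t - 813/7396)(172t + 120) + (-31080/1849)
  172t + 120 = (-(79507/7770)t - 1849/259)(-31080/1849) + (0)
The last nonzero remainder is the constant -31080/1849, so the polynomials are coprime and gcd = 1.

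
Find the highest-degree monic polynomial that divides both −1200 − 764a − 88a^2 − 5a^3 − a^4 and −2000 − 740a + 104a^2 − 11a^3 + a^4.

Apply the Euclidean algorithm:
  −a^4 − 5a^3 − 88a^2 − 764a − 1200 = (−1)(a^4 − 11a^3 + 104a^2 − 740a − 2000) + (−16a^3 + 16a^2 − 1504a − 3200)
  a^4 − 11a^3 + 104a^2 − 740a − 2000 = (−(1/16)a + 5/8)(−16a^3 + 16a^2 − 1504a − 3200) + (0)
Last nonzero remainder: −16a^3 + 16a^2 − 1504a − 3200. Dividing through by −16 gives the monic gcd a^3 − a^2 + 94a + 200.

200 + 94a − a^2 + a^3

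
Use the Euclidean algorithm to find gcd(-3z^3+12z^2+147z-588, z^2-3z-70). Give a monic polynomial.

Euclidean algorithm in ℚ[z]:
  -3z^3+12z^2+147z-588 = (-3z+3)(z^2-3z-70) + (-54z-378)
  z^2-3z-70 = (-(1/54)z+5/27)(-54z-378) + (0)
Last nonzero remainder: -54z-378. Dividing through by -54 gives the monic gcd z+7.

z+7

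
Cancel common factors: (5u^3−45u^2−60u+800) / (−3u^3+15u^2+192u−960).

(−5u−20)/(3u+24)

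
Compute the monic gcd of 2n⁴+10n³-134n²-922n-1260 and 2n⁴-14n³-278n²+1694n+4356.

n²-7n-18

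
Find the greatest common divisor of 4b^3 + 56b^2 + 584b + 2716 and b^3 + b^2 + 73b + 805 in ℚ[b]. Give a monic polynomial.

b + 7

By polynomial division,
  4b^3 + 56b^2 + 584b + 2716 = (4)(b^3 + b^2 + 73b + 805) + (52b^2 + 292b - 504)
  b^3 + b^2 + 73b + 805 = ((1/52)b - 15/169)(52b^2 + 292b - 504) + ((18355/169)b + 128485/169)
  52b^2 + 292b - 504 = ((8788/18355)b - 12168/18355)((18355/169)b + 128485/169) + (0)
Last nonzero remainder: (18355/169)b + 128485/169. Dividing through by 18355/169 gives the monic gcd b + 7.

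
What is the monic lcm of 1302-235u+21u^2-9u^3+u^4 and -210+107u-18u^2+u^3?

-6510+2477u-340u^2+66u^3-14u^4+u^5

Apply the Euclidean algorithm:
  u^4-9u^3+21u^2-235u+1302 = (u+9)(u^3-18u^2+107u-210) + (76u^2-988u+3192)
  u^3-18u^2+107u-210 = ((1/76)u-5/76)(76u^2-988u+3192) + (0)
Last nonzero remainder: 76u^2-988u+3192. Dividing through by 76 gives the monic gcd u^2-13u+42.
Then lcm(f, g) = f·g / gcd(f, g); expanding and making the result monic gives the answer.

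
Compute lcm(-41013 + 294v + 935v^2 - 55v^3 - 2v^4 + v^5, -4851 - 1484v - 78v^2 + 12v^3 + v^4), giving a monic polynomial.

3158001 + 141414v - 114184v^2 + 789v^3 + 1309v^4 - 124v^5 - 6v^6 + v^7

Apply the Euclidean algorithm:
  v^5 - 2v^4 - 55v^3 + 935v^2 + 294v - 41013 = (v - 14)(v^4 + 12v^3 - 78v^2 - 1484v - 4851) + (191v^3 + 1327v^2 - 15631v - 108927)
  v^4 + 12v^3 - 78v^2 - 1484v - 4851 = ((1/191)v + 965/36481)(191v^3 + 1327v^2 - 15631v - 108927) + (-(1140552/36481)v^2 - (18248832/36481)v - 71854776/36481)
  191v^3 + 1327v^2 - 15631v - 108927 = (-(6967871/1140552)v + 9010807/162936)(-(1140552/36481)v^2 - (18248832/36481)v - 71854776/36481) + (0)
Last nonzero remainder: -(1140552/36481)v^2 - (18248832/36481)v - 71854776/36481. Dividing through by -1140552/36481 gives the monic gcd v^2 + 16v + 63.
Then lcm(f, g) = f·g / gcd(f, g); expanding and making the result monic gives the answer.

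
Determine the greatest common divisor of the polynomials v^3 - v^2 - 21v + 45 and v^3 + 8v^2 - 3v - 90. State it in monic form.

v^2 + 2v - 15

Euclidean algorithm in ℚ[v]:
  v^3 - v^2 - 21v + 45 = (v^3 + 8v^2 - 3v - 90) + (-9v^2 - 18v + 135)
  v^3 + 8v^2 - 3v - 90 = (-(1/9)v - 2/3)(-9v^2 - 18v + 135) + (0)
Last nonzero remainder: -9v^2 - 18v + 135. Dividing through by -9 gives the monic gcd v^2 + 2v - 15.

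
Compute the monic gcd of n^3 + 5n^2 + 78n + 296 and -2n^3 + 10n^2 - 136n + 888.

n^2 + n + 74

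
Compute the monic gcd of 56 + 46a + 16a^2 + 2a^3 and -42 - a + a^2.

1

Repeated division with remainder:
  2a^3 + 16a^2 + 46a + 56 = (2a + 18)(a^2 - a - 42) + (148a + 812)
  a^2 - a - 42 = ((1/148)a - 60/1369)(148a + 812) + (-8778/1369)
  148a + 812 = (-(101306/4389)a - 79402/627)(-8778/1369) + (0)
The last nonzero remainder is the constant -8778/1369, so the polynomials are coprime and gcd = 1.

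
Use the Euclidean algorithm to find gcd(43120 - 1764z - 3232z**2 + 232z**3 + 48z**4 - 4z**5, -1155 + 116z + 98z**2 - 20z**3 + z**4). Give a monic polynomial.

-385 + 167z - 23z**2 + z**3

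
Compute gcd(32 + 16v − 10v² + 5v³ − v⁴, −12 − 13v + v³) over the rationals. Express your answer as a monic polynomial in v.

−4 − 3v + v²

By polynomial division,
  −v⁴ + 5v³ − 10v² + 16v + 32 = (−v + 5)(v³ − 13v − 12) + (−23v² + 69v + 92)
  v³ − 13v − 12 = (−(1/23)v − 3/23)(−23v² + 69v + 92) + (0)
Last nonzero remainder: −23v² + 69v + 92. Dividing through by −23 gives the monic gcd v² − 3v − 4.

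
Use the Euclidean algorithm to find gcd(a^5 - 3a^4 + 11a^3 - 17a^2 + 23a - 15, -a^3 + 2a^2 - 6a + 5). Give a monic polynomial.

a^3 - 2a^2 + 6a - 5

Apply the Euclidean algorithm:
  a^5 - 3a^4 + 11a^3 - 17a^2 + 23a - 15 = (-a^2 + a - 3)(-a^3 + 2a^2 - 6a + 5) + (0)
Last nonzero remainder: -a^3 + 2a^2 - 6a + 5. Dividing through by -1 gives the monic gcd a^3 - 2a^2 + 6a - 5.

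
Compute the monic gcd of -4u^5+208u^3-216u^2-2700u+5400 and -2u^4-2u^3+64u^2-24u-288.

u^2+3u-18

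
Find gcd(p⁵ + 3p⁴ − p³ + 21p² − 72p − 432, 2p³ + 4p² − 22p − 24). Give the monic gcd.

p² + p − 12

Repeated division with remainder:
  p⁵ + 3p⁴ − p³ + 21p² − 72p − 432 = ((1/2)p² + (1/2)p + 4)(2p³ + 4p² − 22p − 24) + (28p² + 28p − 336)
  2p³ + 4p² − 22p − 24 = ((1/14)p + 1/14)(28p² + 28p − 336) + (0)
Last nonzero remainder: 28p² + 28p − 336. Dividing through by 28 gives the monic gcd p² + p − 12.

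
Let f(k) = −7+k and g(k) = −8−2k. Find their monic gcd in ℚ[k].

1

Euclidean algorithm in ℚ[k]:
  k−7 = (−1/2)(−2k−8) + (−11)
  −2k−8 = ((2/11)k+8/11)(−11) + (0)
The last nonzero remainder is the constant −11, so the polynomials are coprime and gcd = 1.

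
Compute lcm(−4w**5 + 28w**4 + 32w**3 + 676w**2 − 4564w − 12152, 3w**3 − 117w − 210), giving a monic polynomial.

Apply the Euclidean algorithm:
  −4w**5 + 28w**4 + 32w**3 + 676w**2 − 4564w − 12152 = (−(4/3)w**2 + (28/3)w − 124/3)(3w**3 − 117w − 210) + (1488w**2 − 7440w − 20832)
  3w**3 − 117w − 210 = ((1/496)w + 5/496)(1488w**2 − 7440w − 20832) + (0)
Last nonzero remainder: 1488w**2 − 7440w − 20832. Dividing through by 1488 gives the monic gcd w**2 − 5w − 14.
Then lcm(f, g) = f·g / gcd(f, g); expanding and making the result monic gives the answer.

w**6 − 2w**5 − 43w**4 − 209w**3 + 296w**2 + 8743w + 15190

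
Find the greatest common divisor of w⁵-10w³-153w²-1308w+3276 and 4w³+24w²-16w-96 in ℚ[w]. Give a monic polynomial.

w²+4w-12

Euclidean algorithm in ℚ[w]:
  w⁵-10w³-153w²-1308w+3276 = ((1/4)w²-(3/2)w+15/2)(4w³+24w²-16w-96) + (-333w²-1332w+3996)
  4w³+24w²-16w-96 = (-(4/333)w-8/333)(-333w²-1332w+3996) + (0)
Last nonzero remainder: -333w²-1332w+3996. Dividing through by -333 gives the monic gcd w²+4w-12.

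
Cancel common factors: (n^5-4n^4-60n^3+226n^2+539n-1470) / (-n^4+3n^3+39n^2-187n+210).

(-n^2+4n+21)/(n-3)

By polynomial division,
  n^5-4n^4-60n^3+226n^2+539n-1470 = (-n+1)(-n^4+3n^3+39n^2-187n+210) + (-24n^3+936n-1680)
  -n^4+3n^3+39n^2-187n+210 = ((1/24)n-1/8)(-24n^3+936n-1680) + (0)
Last nonzero remainder: -24n^3+936n-1680. Dividing through by -24 gives the monic gcd n^3-39n+70.
Cancel n^3-39n+70 from numerator and denominator to get the reduced form.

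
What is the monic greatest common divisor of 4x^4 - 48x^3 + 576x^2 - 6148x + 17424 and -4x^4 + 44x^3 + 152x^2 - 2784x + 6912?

x^2 - 13x + 36

Euclidean algorithm in ℚ[x]:
  4x^4 - 48x^3 + 576x^2 - 6148x + 17424 = (-1)(-4x^4 + 44x^3 + 152x^2 - 2784x + 6912) + (-4x^3 + 728x^2 - 8932x + 24336)
  -4x^4 + 44x^3 + 152x^2 - 2784x + 6912 = (x + 171)(-4x^3 + 728x^2 - 8932x + 24336) + (-115404x^2 + 1500252x - 4154544)
  -4x^3 + 728x^2 - 8932x + 24336 = ((1/28851)x - 169/28851)(-115404x^2 + 1500252x - 4154544) + (0)
Last nonzero remainder: -115404x^2 + 1500252x - 4154544. Dividing through by -115404 gives the monic gcd x^2 - 13x + 36.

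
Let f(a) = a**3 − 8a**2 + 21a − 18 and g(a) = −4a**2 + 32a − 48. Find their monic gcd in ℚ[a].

Euclidean algorithm in ℚ[a]:
  a**3 − 8a**2 + 21a − 18 = (−(1/4)a)(−4a**2 + 32a − 48) + (9a − 18)
  −4a**2 + 32a − 48 = (−(4/9)a + 8/3)(9a − 18) + (0)
Last nonzero remainder: 9a − 18. Dividing through by 9 gives the monic gcd a − 2.

a − 2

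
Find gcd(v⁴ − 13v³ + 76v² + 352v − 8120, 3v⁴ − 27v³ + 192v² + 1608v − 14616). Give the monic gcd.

Apply the Euclidean algorithm:
  v⁴ − 13v³ + 76v² + 352v − 8120 = (1/3)(3v⁴ − 27v³ + 192v² + 1608v − 14616) + (−4v³ + 12v² − 184v − 3248)
  3v⁴ − 27v³ + 192v² + 1608v − 14616 = (−(3/4)v + 9/2)(−4v³ + 12v² − 184v − 3248) + (0)
Last nonzero remainder: −4v³ + 12v² − 184v − 3248. Dividing through by −4 gives the monic gcd v³ − 3v² + 46v + 812.

v³ − 3v² + 46v + 812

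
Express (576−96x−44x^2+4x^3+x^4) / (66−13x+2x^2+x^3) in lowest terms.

(96−32x−2x^2+x^3)/(11−4x+x^2)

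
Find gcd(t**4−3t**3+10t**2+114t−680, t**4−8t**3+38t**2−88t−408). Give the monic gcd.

t**2−4t+34

Euclidean algorithm in ℚ[t]:
  t**4−3t**3+10t**2+114t−680 = (t**4−8t**3+38t**2−88t−408) + (5t**3−28t**2+202t−272)
  t**4−8t**3+38t**2−88t−408 = ((1/5)t−12/25)(5t**3−28t**2+202t−272) + (−(396/25)t**2+(1584/25)t−13464/25)
  5t**3−28t**2+202t−272 = (−(125/396)t+50/99)(−(396/25)t**2+(1584/25)t−13464/25) + (0)
Last nonzero remainder: −(396/25)t**2+(1584/25)t−13464/25. Dividing through by −396/25 gives the monic gcd t**2−4t+34.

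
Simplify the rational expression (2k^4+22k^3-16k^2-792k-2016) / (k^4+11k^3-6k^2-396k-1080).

(2k^2+22k+56)/(k^2+11k+30)

Euclidean algorithm in ℚ[k]:
  2k^4+22k^3-16k^2-792k-2016 = (2)(k^4+11k^3-6k^2-396k-1080) + (-4k^2+144)
  k^4+11k^3-6k^2-396k-1080 = (-(1/4)k^2-(11/4)k-15/2)(-4k^2+144) + (0)
Last nonzero remainder: -4k^2+144. Dividing through by -4 gives the monic gcd k^2-36.
Cancel k^2-36 from numerator and denominator to get the reduced form.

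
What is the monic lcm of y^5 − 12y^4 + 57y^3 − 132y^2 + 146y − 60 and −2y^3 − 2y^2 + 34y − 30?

Euclidean algorithm in ℚ[y]:
  y^5 − 12y^4 + 57y^3 − 132y^2 + 146y − 60 = (−(1/2)y^2 + (13/2)y − 87/2)(−2y^3 − 2y^2 + 34y − 30) + (−455y^2 + 1820y − 1365)
  −2y^3 − 2y^2 + 34y − 30 = ((2/455)y + 2/91)(−455y^2 + 1820y − 1365) + (0)
Last nonzero remainder: −455y^2 + 1820y − 1365. Dividing through by −455 gives the monic gcd y^2 − 4y + 3.
Then lcm(f, g) = f·g / gcd(f, g); expanding and making the result monic gives the answer.

y^6 − 7y^5 − 3y^4 + 153y^3 − 514y^2 + 670y − 300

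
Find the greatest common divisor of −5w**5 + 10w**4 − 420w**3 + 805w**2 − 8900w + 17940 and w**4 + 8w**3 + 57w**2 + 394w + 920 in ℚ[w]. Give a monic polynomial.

Euclidean algorithm in ℚ[w]:
  −5w**5 + 10w**4 − 420w**3 + 805w**2 − 8900w + 17940 = (−5w + 50)(w**4 + 8w**3 + 57w**2 + 394w + 920) + (−535w**3 − 75w**2 − 24000w − 28060)
  w**4 + 8w**3 + 57w**2 + 394w + 920 = (−(1/535)w − 841/57245)(−535w**3 − 75w**2 − 24000w − 28060) + ((126378/11449)w**2 − (126378/11449)w + 5813388/11449)
  −535w**3 − 75w**2 − 24000w − 28060 = (−(6125215/126378)w − 3491945/63189)((126378/11449)w**2 − (126378/11449)w + 5813388/11449) + (0)
Last nonzero remainder: (126378/11449)w**2 − (126378/11449)w + 5813388/11449. Dividing through by 126378/11449 gives the monic gcd w**2 − w + 46.

w**2 − w + 46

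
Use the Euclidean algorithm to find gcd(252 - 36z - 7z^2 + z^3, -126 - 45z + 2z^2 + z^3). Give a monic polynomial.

Apply the Euclidean algorithm:
  z^3 - 7z^2 - 36z + 252 = (z^3 + 2z^2 - 45z - 126) + (-9z^2 + 9z + 378)
  z^3 + 2z^2 - 45z - 126 = (-(1/9)z - 1/3)(-9z^2 + 9z + 378) + (0)
Last nonzero remainder: -9z^2 + 9z + 378. Dividing through by -9 gives the monic gcd z^2 - z - 42.

-42 - z + z^2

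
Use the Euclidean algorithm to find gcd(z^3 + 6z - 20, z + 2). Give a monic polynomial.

1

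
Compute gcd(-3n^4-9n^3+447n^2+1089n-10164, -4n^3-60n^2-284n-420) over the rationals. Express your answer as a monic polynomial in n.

By polynomial division,
  -3n^4-9n^3+447n^2+1089n-10164 = ((3/4)n-9)(-4n^3-60n^2-284n-420) + (120n^2-1152n-13944)
  -4n^3-60n^2-284n-420 = (-(1/30)n-41/50)(120n^2-1152n-13944) + (-(42336/25)n-296352/25)
  120n^2-1152n-13944 = (-(125/1764)n+2075/1764)(-(42336/25)n-296352/25) + (0)
Last nonzero remainder: -(42336/25)n-296352/25. Dividing through by -42336/25 gives the monic gcd n+7.

n+7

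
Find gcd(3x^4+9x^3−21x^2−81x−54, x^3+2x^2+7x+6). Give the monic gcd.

By polynomial division,
  3x^4+9x^3−21x^2−81x−54 = (3x+3)(x^3+2x^2+7x+6) + (−48x^2−120x−72)
  x^3+2x^2+7x+6 = (−(1/48)x+1/96)(−48x^2−120x−72) + ((27/4)x+27/4)
  −48x^2−120x−72 = (−(64/9)x−32/3)((27/4)x+27/4) + (0)
Last nonzero remainder: (27/4)x+27/4. Dividing through by 27/4 gives the monic gcd x+1.

x+1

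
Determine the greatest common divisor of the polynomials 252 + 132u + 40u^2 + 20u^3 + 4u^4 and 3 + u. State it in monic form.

By polynomial division,
  4u^4 + 20u^3 + 40u^2 + 132u + 252 = (4u^3 + 8u^2 + 16u + 84)(u + 3) + (0)
The last nonzero remainder u + 3 is already monic.

3 + u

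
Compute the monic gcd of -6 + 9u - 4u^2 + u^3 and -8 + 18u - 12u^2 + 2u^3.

-1 + u

Apply the Euclidean algorithm:
  u^3 - 4u^2 + 9u - 6 = (1/2)(2u^3 - 12u^2 + 18u - 8) + (2u^2 - 2)
  2u^3 - 12u^2 + 18u - 8 = (u - 6)(2u^2 - 2) + (20u - 20)
  2u^2 - 2 = ((1/10)u + 1/10)(20u - 20) + (0)
Last nonzero remainder: 20u - 20. Dividing through by 20 gives the monic gcd u - 1.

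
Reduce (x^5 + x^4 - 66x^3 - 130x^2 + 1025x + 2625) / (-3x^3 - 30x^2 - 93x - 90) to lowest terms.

(-x^3 + 7x^2 + 25x - 175)/(3x + 6)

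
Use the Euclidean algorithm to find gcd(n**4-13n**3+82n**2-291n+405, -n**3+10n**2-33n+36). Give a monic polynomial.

n-3

Euclidean algorithm in ℚ[n]:
  n**4-13n**3+82n**2-291n+405 = (-n+3)(-n**3+10n**2-33n+36) + (19n**2-156n+297)
  -n**3+10n**2-33n+36 = (-(1/19)n+34/361)(19n**2-156n+297) + (-(966/361)n+2898/361)
  19n**2-156n+297 = (-(6859/966)n+11913/322)(-(966/361)n+2898/361) + (0)
Last nonzero remainder: -(966/361)n+2898/361. Dividing through by -966/361 gives the monic gcd n-3.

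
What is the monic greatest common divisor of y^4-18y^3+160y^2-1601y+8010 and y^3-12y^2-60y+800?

Euclidean algorithm in ℚ[y]:
  y^4-18y^3+160y^2-1601y+8010 = (y-6)(y^3-12y^2-60y+800) + (148y^2-2761y+12810)
  y^3-12y^2-60y+800 = ((1/148)y+985/21904)(148y^2-2761y+12810) + (-(490535/21904)y+2452675/10952)
  148y^2-2761y+12810 = (-(3241792/490535)y+28059024/490535)(-(490535/21904)y+2452675/10952) + (0)
Last nonzero remainder: -(490535/21904)y+2452675/10952. Dividing through by -490535/21904 gives the monic gcd y-10.

y-10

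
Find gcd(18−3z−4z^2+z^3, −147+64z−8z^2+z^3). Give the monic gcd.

By polynomial division,
  z^3−4z^2−3z+18 = (z^3−8z^2+64z−147) + (4z^2−67z+165)
  z^3−8z^2+64z−147 = ((1/4)z+35/16)(4z^2−67z+165) + ((2709/16)z−8127/16)
  4z^2−67z+165 = ((64/2709)z−880/2709)((2709/16)z−8127/16) + (0)
Last nonzero remainder: (2709/16)z−8127/16. Dividing through by 2709/16 gives the monic gcd z−3.

−3+z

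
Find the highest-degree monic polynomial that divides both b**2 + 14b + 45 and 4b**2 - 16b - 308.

1

By polynomial division,
  b**2 + 14b + 45 = (1/4)(4b**2 - 16b - 308) + (18b + 122)
  4b**2 - 16b - 308 = ((2/9)b - 194/81)(18b + 122) + (-1280/81)
  18b + 122 = (-(729/640)b - 4941/640)(-1280/81) + (0)
The last nonzero remainder is the constant -1280/81, so the polynomials are coprime and gcd = 1.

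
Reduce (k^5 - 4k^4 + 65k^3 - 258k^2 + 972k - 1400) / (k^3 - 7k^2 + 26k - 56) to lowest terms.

Euclidean algorithm in ℚ[k]:
  k^5 - 4k^4 + 65k^3 - 258k^2 + 972k - 1400 = (k^2 + 3k + 60)(k^3 - 7k^2 + 26k - 56) + (140k^2 - 420k + 1960)
  k^3 - 7k^2 + 26k - 56 = ((1/140)k - 1/35)(140k^2 - 420k + 1960) + (0)
Last nonzero remainder: 140k^2 - 420k + 1960. Dividing through by 140 gives the monic gcd k^2 - 3k + 14.
Cancel k^2 - 3k + 14 from numerator and denominator to get the reduced form.

(k^3 - k^2 + 48k - 100)/(k - 4)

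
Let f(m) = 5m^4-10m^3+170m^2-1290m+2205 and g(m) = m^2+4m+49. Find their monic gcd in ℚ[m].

m^2+4m+49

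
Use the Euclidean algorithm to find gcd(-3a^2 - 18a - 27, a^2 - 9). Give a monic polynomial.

a + 3

Apply the Euclidean algorithm:
  -3a^2 - 18a - 27 = (-3)(a^2 - 9) + (-18a - 54)
  a^2 - 9 = (-(1/18)a + 1/6)(-18a - 54) + (0)
Last nonzero remainder: -18a - 54. Dividing through by -18 gives the monic gcd a + 3.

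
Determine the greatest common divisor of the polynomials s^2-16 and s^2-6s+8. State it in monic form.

Apply the Euclidean algorithm:
  s^2-16 = (s^2-6s+8) + (6s-24)
  s^2-6s+8 = ((1/6)s-1/3)(6s-24) + (0)
Last nonzero remainder: 6s-24. Dividing through by 6 gives the monic gcd s-4.

s-4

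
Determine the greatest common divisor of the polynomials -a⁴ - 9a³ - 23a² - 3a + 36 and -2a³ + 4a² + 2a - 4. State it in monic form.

a - 1

Apply the Euclidean algorithm:
  -a⁴ - 9a³ - 23a² - 3a + 36 = ((1/2)a + 11/2)(-2a³ + 4a² + 2a - 4) + (-46a² - 12a + 58)
  -2a³ + 4a² + 2a - 4 = ((1/23)a - 52/529)(-46a² - 12a + 58) + (-(900/529)a + 900/529)
  -46a² - 12a + 58 = ((12167/450)a + 15341/450)(-(900/529)a + 900/529) + (0)
Last nonzero remainder: -(900/529)a + 900/529. Dividing through by -900/529 gives the monic gcd a - 1.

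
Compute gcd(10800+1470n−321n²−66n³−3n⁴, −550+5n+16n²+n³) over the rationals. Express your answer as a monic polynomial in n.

−50+5n+n²

By polynomial division,
  −3n⁴−66n³−321n²+1470n+10800 = (−3n−18)(n³+16n²+5n−550) + (−18n²−90n+900)
  n³+16n²+5n−550 = (−(1/18)n−11/18)(−18n²−90n+900) + (0)
Last nonzero remainder: −18n²−90n+900. Dividing through by −18 gives the monic gcd n²+5n−50.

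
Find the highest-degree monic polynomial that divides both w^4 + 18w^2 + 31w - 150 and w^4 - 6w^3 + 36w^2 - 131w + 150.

w^3 - 3w^2 + 27w - 50

Apply the Euclidean algorithm:
  w^4 + 18w^2 + 31w - 150 = (w^4 - 6w^3 + 36w^2 - 131w + 150) + (6w^3 - 18w^2 + 162w - 300)
  w^4 - 6w^3 + 36w^2 - 131w + 150 = ((1/6)w - 1/2)(6w^3 - 18w^2 + 162w - 300) + (0)
Last nonzero remainder: 6w^3 - 18w^2 + 162w - 300. Dividing through by 6 gives the monic gcd w^3 - 3w^2 + 27w - 50.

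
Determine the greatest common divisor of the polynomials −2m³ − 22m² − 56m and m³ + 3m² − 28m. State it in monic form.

m² + 7m

Apply the Euclidean algorithm:
  −2m³ − 22m² − 56m = (−2)(m³ + 3m² − 28m) + (−16m² − 112m)
  m³ + 3m² − 28m = (−(1/16)m + 1/4)(−16m² − 112m) + (0)
Last nonzero remainder: −16m² − 112m. Dividing through by −16 gives the monic gcd m² + 7m.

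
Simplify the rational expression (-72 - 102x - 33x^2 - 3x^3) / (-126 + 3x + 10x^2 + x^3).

(-12 - 15x - 3x^2)/(-21 + 4x + x^2)

Apply the Euclidean algorithm:
  -3x^3 - 33x^2 - 102x - 72 = (-3)(x^3 + 10x^2 + 3x - 126) + (-3x^2 - 93x - 450)
  x^3 + 10x^2 + 3x - 126 = (-(1/3)x + 7)(-3x^2 - 93x - 450) + (504x + 3024)
  -3x^2 - 93x - 450 = (-(1/168)x - 25/168)(504x + 3024) + (0)
Last nonzero remainder: 504x + 3024. Dividing through by 504 gives the monic gcd x + 6.
Cancel x + 6 from numerator and denominator to get the reduced form.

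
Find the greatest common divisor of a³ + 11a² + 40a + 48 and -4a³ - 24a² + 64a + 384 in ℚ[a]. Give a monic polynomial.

Apply the Euclidean algorithm:
  a³ + 11a² + 40a + 48 = (-1/4)(-4a³ - 24a² + 64a + 384) + (5a² + 56a + 144)
  -4a³ - 24a² + 64a + 384 = (-(4/5)a + 104/25)(5a² + 56a + 144) + (-(1344/25)a - 5376/25)
  5a² + 56a + 144 = (-(125/1344)a - 75/112)(-(1344/25)a - 5376/25) + (0)
Last nonzero remainder: -(1344/25)a - 5376/25. Dividing through by -1344/25 gives the monic gcd a + 4.

a + 4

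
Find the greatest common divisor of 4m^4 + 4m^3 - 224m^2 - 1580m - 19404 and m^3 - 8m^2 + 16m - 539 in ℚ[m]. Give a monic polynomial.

m^3 - 8m^2 + 16m - 539

By polynomial division,
  4m^4 + 4m^3 - 224m^2 - 1580m - 19404 = (4m + 36)(m^3 - 8m^2 + 16m - 539) + (0)
The last nonzero remainder m^3 - 8m^2 + 16m - 539 is already monic.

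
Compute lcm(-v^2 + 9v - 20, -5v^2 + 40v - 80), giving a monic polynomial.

v^3 - 13v^2 + 56v - 80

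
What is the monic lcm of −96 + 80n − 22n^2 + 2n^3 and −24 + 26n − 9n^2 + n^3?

Apply the Euclidean algorithm:
  2n^3 − 22n^2 + 80n − 96 = (2)(n^3 − 9n^2 + 26n − 24) + (−4n^2 + 28n − 48)
  n^3 − 9n^2 + 26n − 24 = (−(1/4)n + 1/2)(−4n^2 + 28n − 48) + (0)
Last nonzero remainder: −4n^2 + 28n − 48. Dividing through by −4 gives the monic gcd n^2 − 7n + 12.
Then lcm(f, g) = f·g / gcd(f, g); expanding and making the result monic gives the answer.

96 − 128n + 62n^2 − 13n^3 + n^4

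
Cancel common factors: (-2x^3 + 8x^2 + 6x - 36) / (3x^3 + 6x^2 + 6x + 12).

Apply the Euclidean algorithm:
  -2x^3 + 8x^2 + 6x - 36 = (-2/3)(3x^3 + 6x^2 + 6x + 12) + (12x^2 + 10x - 28)
  3x^3 + 6x^2 + 6x + 12 = ((1/4)x + 7/24)(12x^2 + 10x - 28) + ((121/12)x + 121/6)
  12x^2 + 10x - 28 = ((144/121)x - 168/121)((121/12)x + 121/6) + (0)
Last nonzero remainder: (121/12)x + 121/6. Dividing through by 121/12 gives the monic gcd x + 2.
Cancel x + 2 from numerator and denominator to get the reduced form.

(-2x^2 + 12x - 18)/(3x^2 + 6)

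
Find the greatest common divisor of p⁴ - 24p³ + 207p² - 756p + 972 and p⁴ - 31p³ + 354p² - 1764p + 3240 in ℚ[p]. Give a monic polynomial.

p³ - 21p² + 144p - 324

Repeated division with remainder:
  p⁴ - 24p³ + 207p² - 756p + 972 = (p⁴ - 31p³ + 354p² - 1764p + 3240) + (7p³ - 147p² + 1008p - 2268)
  p⁴ - 31p³ + 354p² - 1764p + 3240 = ((1/7)p - 10/7)(7p³ - 147p² + 1008p - 2268) + (0)
Last nonzero remainder: 7p³ - 147p² + 1008p - 2268. Dividing through by 7 gives the monic gcd p³ - 21p² + 144p - 324.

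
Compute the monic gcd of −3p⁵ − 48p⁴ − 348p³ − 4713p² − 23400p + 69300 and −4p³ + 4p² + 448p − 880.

p² + 9p − 22

Euclidean algorithm in ℚ[p]:
  −3p⁵ − 48p⁴ − 348p³ − 4713p² − 23400p + 69300 = ((3/4)p² + (51/4)p + 735/4)(−4p³ + 4p² + 448p − 880) + (−10500p² − 94500p + 231000)
  −4p³ + 4p² + 448p − 880 = ((1/2625)p − 2/525)(−10500p² − 94500p + 231000) + (0)
Last nonzero remainder: −10500p² − 94500p + 231000. Dividing through by −10500 gives the monic gcd p² + 9p − 22.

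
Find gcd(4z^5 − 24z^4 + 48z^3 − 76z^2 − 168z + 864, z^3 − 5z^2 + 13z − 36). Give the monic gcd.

Repeated division with remainder:
  4z^5 − 24z^4 + 48z^3 − 76z^2 − 168z + 864 = (4z^2 − 4z − 24)(z^3 − 5z^2 + 13z − 36) + (0)
The last nonzero remainder z^3 − 5z^2 + 13z − 36 is already monic.

z^3 − 5z^2 + 13z − 36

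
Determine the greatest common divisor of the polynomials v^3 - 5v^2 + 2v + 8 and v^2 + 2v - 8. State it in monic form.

v - 2

Euclidean algorithm in ℚ[v]:
  v^3 - 5v^2 + 2v + 8 = (v - 7)(v^2 + 2v - 8) + (24v - 48)
  v^2 + 2v - 8 = ((1/24)v + 1/6)(24v - 48) + (0)
Last nonzero remainder: 24v - 48. Dividing through by 24 gives the monic gcd v - 2.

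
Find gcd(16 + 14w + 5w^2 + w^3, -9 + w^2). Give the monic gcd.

1

By polynomial division,
  w^3 + 5w^2 + 14w + 16 = (w + 5)(w^2 - 9) + (23w + 61)
  w^2 - 9 = ((1/23)w - 61/529)(23w + 61) + (-1040/529)
  23w + 61 = (-(12167/1040)w - 32269/1040)(-1040/529) + (0)
The last nonzero remainder is the constant -1040/529, so the polynomials are coprime and gcd = 1.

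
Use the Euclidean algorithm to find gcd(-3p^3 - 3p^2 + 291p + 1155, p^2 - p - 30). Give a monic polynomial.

Euclidean algorithm in ℚ[p]:
  -3p^3 - 3p^2 + 291p + 1155 = (-3p - 6)(p^2 - p - 30) + (195p + 975)
  p^2 - p - 30 = ((1/195)p - 2/65)(195p + 975) + (0)
Last nonzero remainder: 195p + 975. Dividing through by 195 gives the monic gcd p + 5.

p + 5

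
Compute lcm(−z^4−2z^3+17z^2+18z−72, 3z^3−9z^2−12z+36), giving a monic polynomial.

z^5+4z^4−13z^3−52z^2+36z+144

By polynomial division,
  −z^4−2z^3+17z^2+18z−72 = (−(1/3)z−5/3)(3z^3−9z^2−12z+36) + (−2z^2+10z−12)
  3z^3−9z^2−12z+36 = (−(3/2)z−3)(−2z^2+10z−12) + (0)
Last nonzero remainder: −2z^2+10z−12. Dividing through by −2 gives the monic gcd z^2−5z+6.
Then lcm(f, g) = f·g / gcd(f, g); expanding and making the result monic gives the answer.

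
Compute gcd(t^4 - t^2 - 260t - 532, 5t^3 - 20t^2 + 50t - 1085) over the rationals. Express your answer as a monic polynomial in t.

Euclidean algorithm in ℚ[t]:
  t^4 - t^2 - 260t - 532 = ((1/5)t + 4/5)(5t^3 - 20t^2 + 50t - 1085) + (5t^2 - 83t + 336)
  5t^3 - 20t^2 + 50t - 1085 = (t + 63/5)(5t^2 - 83t + 336) + ((3799/5)t - 26593/5)
  5t^2 - 83t + 336 = ((25/3799)t - 240/3799)((3799/5)t - 26593/5) + (0)
Last nonzero remainder: (3799/5)t - 26593/5. Dividing through by 3799/5 gives the monic gcd t - 7.

t - 7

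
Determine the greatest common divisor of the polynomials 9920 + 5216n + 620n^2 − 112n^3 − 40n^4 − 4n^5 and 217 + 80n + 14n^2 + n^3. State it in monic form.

By polynomial division,
  −4n^5 − 40n^4 − 112n^3 + 620n^2 + 5216n + 9920 = (−4n^2 + 16n − 16)(n^3 + 14n^2 + 80n + 217) + (432n^2 + 3024n + 13392)
  n^3 + 14n^2 + 80n + 217 = ((1/432)n + 7/432)(432n^2 + 3024n + 13392) + (0)
Last nonzero remainder: 432n^2 + 3024n + 13392. Dividing through by 432 gives the monic gcd n^2 + 7n + 31.

31 + 7n + n^2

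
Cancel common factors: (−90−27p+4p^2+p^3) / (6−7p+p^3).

(−30+p+p^2)/(2−3p+p^2)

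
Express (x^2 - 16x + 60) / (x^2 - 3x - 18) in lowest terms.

Euclidean algorithm in ℚ[x]:
  x^2 - 16x + 60 = (x^2 - 3x - 18) + (-13x + 78)
  x^2 - 3x - 18 = (-(1/13)x - 3/13)(-13x + 78) + (0)
Last nonzero remainder: -13x + 78. Dividing through by -13 gives the monic gcd x - 6.
Cancel x - 6 from numerator and denominator to get the reduced form.

(x - 10)/(x + 3)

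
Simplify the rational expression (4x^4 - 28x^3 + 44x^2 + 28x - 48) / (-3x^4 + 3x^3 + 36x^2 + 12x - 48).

By polynomial division,
  4x^4 - 28x^3 + 44x^2 + 28x - 48 = (-4/3)(-3x^4 + 3x^3 + 36x^2 + 12x - 48) + (-24x^3 + 92x^2 + 44x - 112)
  -3x^4 + 3x^3 + 36x^2 + 12x - 48 = ((1/8)x + 17/48)(-24x^3 + 92x^2 + 44x - 112) + (-(25/12)x^2 + (125/12)x - 25/3)
  -24x^3 + 92x^2 + 44x - 112 = ((288/25)x + 336/25)(-(25/12)x^2 + (125/12)x - 25/3) + (0)
Last nonzero remainder: -(25/12)x^2 + (125/12)x - 25/3. Dividing through by -25/12 gives the monic gcd x^2 - 5x + 4.
Cancel x^2 - 5x + 4 from numerator and denominator to get the reduced form.

(-4x^2 + 8x + 12)/(3x^2 + 12x + 12)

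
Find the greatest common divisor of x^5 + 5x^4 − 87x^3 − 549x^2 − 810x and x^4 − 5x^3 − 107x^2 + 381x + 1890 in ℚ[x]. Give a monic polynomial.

x^3 + 2x^2 − 93x − 270

Apply the Euclidean algorithm:
  x^5 + 5x^4 − 87x^3 − 549x^2 − 810x = (x + 10)(x^4 − 5x^3 − 107x^2 + 381x + 1890) + (70x^3 + 140x^2 − 6510x − 18900)
  x^4 − 5x^3 − 107x^2 + 381x + 1890 = ((1/70)x − 1/10)(70x^3 + 140x^2 − 6510x − 18900) + (0)
Last nonzero remainder: 70x^3 + 140x^2 − 6510x − 18900. Dividing through by 70 gives the monic gcd x^3 + 2x^2 − 93x − 270.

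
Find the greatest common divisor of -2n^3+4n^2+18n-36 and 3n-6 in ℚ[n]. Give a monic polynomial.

By polynomial division,
  -2n^3+4n^2+18n-36 = (-(2/3)n^2+6)(3n-6) + (0)
Last nonzero remainder: 3n-6. Dividing through by 3 gives the monic gcd n-2.

n-2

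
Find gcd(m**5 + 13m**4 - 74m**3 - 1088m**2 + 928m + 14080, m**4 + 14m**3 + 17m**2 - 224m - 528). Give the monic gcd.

Euclidean algorithm in ℚ[m]:
  m**5 + 13m**4 - 74m**3 - 1088m**2 + 928m + 14080 = (m - 1)(m**4 + 14m**3 + 17m**2 - 224m - 528) + (-77m**3 - 847m**2 + 1232m + 13552)
  m**4 + 14m**3 + 17m**2 - 224m - 528 = (-(1/77)m - 3/77)(-77m**3 - 847m**2 + 1232m + 13552) + (0)
Last nonzero remainder: -77m**3 - 847m**2 + 1232m + 13552. Dividing through by -77 gives the monic gcd m**3 + 11m**2 - 16m - 176.

m**3 + 11m**2 - 16m - 176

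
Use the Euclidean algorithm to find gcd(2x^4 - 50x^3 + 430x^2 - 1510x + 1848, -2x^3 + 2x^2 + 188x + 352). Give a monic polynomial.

Repeated division with remainder:
  2x^4 - 50x^3 + 430x^2 - 1510x + 1848 = (-x + 24)(-2x^3 + 2x^2 + 188x + 352) + (570x^2 - 5670x - 6600)
  -2x^3 + 2x^2 + 188x + 352 = (-(1/285)x - 34/1083)(570x^2 - 5670x - 6600) + (-(4752/361)x + 52272/361)
  570x^2 - 5670x - 6600 = (-(34295/792)x - 9025/198)(-(4752/361)x + 52272/361) + (0)
Last nonzero remainder: -(4752/361)x + 52272/361. Dividing through by -4752/361 gives the monic gcd x - 11.

x - 11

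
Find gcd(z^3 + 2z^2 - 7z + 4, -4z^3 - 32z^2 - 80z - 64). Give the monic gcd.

z + 4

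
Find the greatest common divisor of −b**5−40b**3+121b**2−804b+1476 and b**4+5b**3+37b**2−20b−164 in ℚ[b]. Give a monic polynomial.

Apply the Euclidean algorithm:
  −b**5−40b**3+121b**2−804b+1476 = (−b+5)(b**4+5b**3+37b**2−20b−164) + (−28b**3−84b**2−868b+2296)
  b**4+5b**3+37b**2−20b−164 = (−(1/28)b−1/14)(−28b**3−84b**2−868b+2296) + (0)
Last nonzero remainder: −28b**3−84b**2−868b+2296. Dividing through by −28 gives the monic gcd b**3+3b**2+31b−82.

b**3+3b**2+31b−82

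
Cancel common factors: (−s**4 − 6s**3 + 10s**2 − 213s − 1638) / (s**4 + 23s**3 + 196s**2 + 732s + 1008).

By polynomial division,
  −s**4 − 6s**3 + 10s**2 − 213s − 1638 = (−1)(s**4 + 23s**3 + 196s**2 + 732s + 1008) + (17s**3 + 206s**2 + 519s − 630)
  s**4 + 23s**3 + 196s**2 + 732s + 1008 = ((1/17)s + 185/289)(17s**3 + 206s**2 + 519s − 630) + ((9711/289)s**2 + (126243/289)s + 407862/289)
  17s**3 + 206s**2 + 519s − 630 = ((4913/9711)s − 1445/3237)((9711/289)s**2 + (126243/289)s + 407862/289) + (0)
Last nonzero remainder: (9711/289)s**2 + (126243/289)s + 407862/289. Dividing through by 9711/289 gives the monic gcd s**2 + 13s + 42.
Cancel s**2 + 13s + 42 from numerator and denominator to get the reduced form.

(−s**2 + 7s − 39)/(s**2 + 10s + 24)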